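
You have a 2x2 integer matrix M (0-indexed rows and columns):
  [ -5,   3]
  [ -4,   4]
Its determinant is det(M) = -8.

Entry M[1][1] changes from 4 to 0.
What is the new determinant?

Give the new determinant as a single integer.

det is linear in row 1: changing M[1][1] by delta changes det by delta * cofactor(1,1).
Cofactor C_11 = (-1)^(1+1) * minor(1,1) = -5
Entry delta = 0 - 4 = -4
Det delta = -4 * -5 = 20
New det = -8 + 20 = 12

Answer: 12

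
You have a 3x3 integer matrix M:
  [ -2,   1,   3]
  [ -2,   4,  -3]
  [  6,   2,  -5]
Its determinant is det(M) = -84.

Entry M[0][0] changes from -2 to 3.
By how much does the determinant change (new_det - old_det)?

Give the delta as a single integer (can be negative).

Cofactor C_00 = -14
Entry delta = 3 - -2 = 5
Det delta = entry_delta * cofactor = 5 * -14 = -70

Answer: -70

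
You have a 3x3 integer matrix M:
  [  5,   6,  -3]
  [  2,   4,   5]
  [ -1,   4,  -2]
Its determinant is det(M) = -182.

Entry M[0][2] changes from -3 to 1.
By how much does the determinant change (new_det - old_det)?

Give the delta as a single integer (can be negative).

Cofactor C_02 = 12
Entry delta = 1 - -3 = 4
Det delta = entry_delta * cofactor = 4 * 12 = 48

Answer: 48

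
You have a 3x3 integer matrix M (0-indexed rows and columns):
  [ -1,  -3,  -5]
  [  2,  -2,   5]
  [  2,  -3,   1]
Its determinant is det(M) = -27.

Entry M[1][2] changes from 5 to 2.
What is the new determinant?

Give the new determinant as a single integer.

Answer: 0

Derivation:
det is linear in row 1: changing M[1][2] by delta changes det by delta * cofactor(1,2).
Cofactor C_12 = (-1)^(1+2) * minor(1,2) = -9
Entry delta = 2 - 5 = -3
Det delta = -3 * -9 = 27
New det = -27 + 27 = 0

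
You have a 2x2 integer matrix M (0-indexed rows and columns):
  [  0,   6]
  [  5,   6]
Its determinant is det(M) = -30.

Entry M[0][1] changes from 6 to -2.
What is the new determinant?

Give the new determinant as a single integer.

Answer: 10

Derivation:
det is linear in row 0: changing M[0][1] by delta changes det by delta * cofactor(0,1).
Cofactor C_01 = (-1)^(0+1) * minor(0,1) = -5
Entry delta = -2 - 6 = -8
Det delta = -8 * -5 = 40
New det = -30 + 40 = 10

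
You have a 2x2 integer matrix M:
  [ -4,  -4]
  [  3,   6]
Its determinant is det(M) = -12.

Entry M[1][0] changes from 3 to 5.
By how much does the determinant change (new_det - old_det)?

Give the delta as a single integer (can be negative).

Cofactor C_10 = 4
Entry delta = 5 - 3 = 2
Det delta = entry_delta * cofactor = 2 * 4 = 8

Answer: 8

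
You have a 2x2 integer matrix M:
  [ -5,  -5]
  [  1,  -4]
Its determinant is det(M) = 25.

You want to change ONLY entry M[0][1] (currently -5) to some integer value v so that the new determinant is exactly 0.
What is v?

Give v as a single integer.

det is linear in entry M[0][1]: det = old_det + (v - -5) * C_01
Cofactor C_01 = -1
Want det = 0: 25 + (v - -5) * -1 = 0
  (v - -5) = -25 / -1 = 25
  v = -5 + (25) = 20

Answer: 20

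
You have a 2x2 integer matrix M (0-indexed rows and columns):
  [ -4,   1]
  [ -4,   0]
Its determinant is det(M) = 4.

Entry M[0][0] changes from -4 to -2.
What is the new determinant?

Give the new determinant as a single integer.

Answer: 4

Derivation:
det is linear in row 0: changing M[0][0] by delta changes det by delta * cofactor(0,0).
Cofactor C_00 = (-1)^(0+0) * minor(0,0) = 0
Entry delta = -2 - -4 = 2
Det delta = 2 * 0 = 0
New det = 4 + 0 = 4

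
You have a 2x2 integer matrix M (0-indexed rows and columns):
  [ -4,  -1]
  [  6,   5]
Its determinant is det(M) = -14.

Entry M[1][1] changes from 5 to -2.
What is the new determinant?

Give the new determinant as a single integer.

Answer: 14

Derivation:
det is linear in row 1: changing M[1][1] by delta changes det by delta * cofactor(1,1).
Cofactor C_11 = (-1)^(1+1) * minor(1,1) = -4
Entry delta = -2 - 5 = -7
Det delta = -7 * -4 = 28
New det = -14 + 28 = 14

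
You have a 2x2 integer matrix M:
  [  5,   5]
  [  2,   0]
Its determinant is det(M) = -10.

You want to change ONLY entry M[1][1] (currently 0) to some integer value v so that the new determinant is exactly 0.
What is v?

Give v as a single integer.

Answer: 2

Derivation:
det is linear in entry M[1][1]: det = old_det + (v - 0) * C_11
Cofactor C_11 = 5
Want det = 0: -10 + (v - 0) * 5 = 0
  (v - 0) = 10 / 5 = 2
  v = 0 + (2) = 2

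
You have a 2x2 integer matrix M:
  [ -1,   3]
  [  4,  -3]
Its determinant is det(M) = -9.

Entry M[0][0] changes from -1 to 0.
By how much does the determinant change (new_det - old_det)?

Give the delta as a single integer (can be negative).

Cofactor C_00 = -3
Entry delta = 0 - -1 = 1
Det delta = entry_delta * cofactor = 1 * -3 = -3

Answer: -3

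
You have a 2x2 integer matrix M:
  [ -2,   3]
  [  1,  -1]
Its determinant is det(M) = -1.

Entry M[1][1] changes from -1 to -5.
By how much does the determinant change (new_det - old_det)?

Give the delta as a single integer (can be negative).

Cofactor C_11 = -2
Entry delta = -5 - -1 = -4
Det delta = entry_delta * cofactor = -4 * -2 = 8

Answer: 8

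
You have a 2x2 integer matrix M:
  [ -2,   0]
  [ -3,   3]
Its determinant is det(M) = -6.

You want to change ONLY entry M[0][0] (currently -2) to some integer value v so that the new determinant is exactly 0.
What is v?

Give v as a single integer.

det is linear in entry M[0][0]: det = old_det + (v - -2) * C_00
Cofactor C_00 = 3
Want det = 0: -6 + (v - -2) * 3 = 0
  (v - -2) = 6 / 3 = 2
  v = -2 + (2) = 0

Answer: 0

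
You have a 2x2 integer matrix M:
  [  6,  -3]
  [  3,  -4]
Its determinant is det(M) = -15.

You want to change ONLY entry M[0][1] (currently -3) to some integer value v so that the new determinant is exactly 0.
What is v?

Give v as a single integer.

det is linear in entry M[0][1]: det = old_det + (v - -3) * C_01
Cofactor C_01 = -3
Want det = 0: -15 + (v - -3) * -3 = 0
  (v - -3) = 15 / -3 = -5
  v = -3 + (-5) = -8

Answer: -8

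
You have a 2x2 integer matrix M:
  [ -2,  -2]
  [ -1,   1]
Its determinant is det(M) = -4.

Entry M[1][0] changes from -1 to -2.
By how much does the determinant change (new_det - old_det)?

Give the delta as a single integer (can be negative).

Cofactor C_10 = 2
Entry delta = -2 - -1 = -1
Det delta = entry_delta * cofactor = -1 * 2 = -2

Answer: -2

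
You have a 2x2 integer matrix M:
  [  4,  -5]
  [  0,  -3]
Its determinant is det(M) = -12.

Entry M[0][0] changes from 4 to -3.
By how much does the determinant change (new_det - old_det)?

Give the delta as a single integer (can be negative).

Answer: 21

Derivation:
Cofactor C_00 = -3
Entry delta = -3 - 4 = -7
Det delta = entry_delta * cofactor = -7 * -3 = 21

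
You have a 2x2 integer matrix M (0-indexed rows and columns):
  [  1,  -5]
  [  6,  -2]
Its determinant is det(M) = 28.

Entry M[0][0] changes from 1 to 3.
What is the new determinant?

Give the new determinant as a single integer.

det is linear in row 0: changing M[0][0] by delta changes det by delta * cofactor(0,0).
Cofactor C_00 = (-1)^(0+0) * minor(0,0) = -2
Entry delta = 3 - 1 = 2
Det delta = 2 * -2 = -4
New det = 28 + -4 = 24

Answer: 24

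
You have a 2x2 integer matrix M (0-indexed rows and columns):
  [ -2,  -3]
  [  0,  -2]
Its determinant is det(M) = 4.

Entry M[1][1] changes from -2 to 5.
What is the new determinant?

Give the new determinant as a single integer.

det is linear in row 1: changing M[1][1] by delta changes det by delta * cofactor(1,1).
Cofactor C_11 = (-1)^(1+1) * minor(1,1) = -2
Entry delta = 5 - -2 = 7
Det delta = 7 * -2 = -14
New det = 4 + -14 = -10

Answer: -10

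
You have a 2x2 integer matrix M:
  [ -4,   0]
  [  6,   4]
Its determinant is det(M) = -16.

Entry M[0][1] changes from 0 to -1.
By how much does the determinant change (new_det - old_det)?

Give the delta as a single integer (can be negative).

Answer: 6

Derivation:
Cofactor C_01 = -6
Entry delta = -1 - 0 = -1
Det delta = entry_delta * cofactor = -1 * -6 = 6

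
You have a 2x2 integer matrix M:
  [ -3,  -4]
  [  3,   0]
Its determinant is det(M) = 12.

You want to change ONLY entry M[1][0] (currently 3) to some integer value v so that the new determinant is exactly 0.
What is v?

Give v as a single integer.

det is linear in entry M[1][0]: det = old_det + (v - 3) * C_10
Cofactor C_10 = 4
Want det = 0: 12 + (v - 3) * 4 = 0
  (v - 3) = -12 / 4 = -3
  v = 3 + (-3) = 0

Answer: 0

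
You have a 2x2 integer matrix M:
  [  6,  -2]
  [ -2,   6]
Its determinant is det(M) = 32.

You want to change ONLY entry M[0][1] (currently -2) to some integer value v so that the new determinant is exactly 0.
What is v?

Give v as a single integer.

det is linear in entry M[0][1]: det = old_det + (v - -2) * C_01
Cofactor C_01 = 2
Want det = 0: 32 + (v - -2) * 2 = 0
  (v - -2) = -32 / 2 = -16
  v = -2 + (-16) = -18

Answer: -18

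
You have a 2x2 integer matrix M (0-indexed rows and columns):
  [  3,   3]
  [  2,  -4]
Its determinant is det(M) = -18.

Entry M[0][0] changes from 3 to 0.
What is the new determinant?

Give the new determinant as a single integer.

det is linear in row 0: changing M[0][0] by delta changes det by delta * cofactor(0,0).
Cofactor C_00 = (-1)^(0+0) * minor(0,0) = -4
Entry delta = 0 - 3 = -3
Det delta = -3 * -4 = 12
New det = -18 + 12 = -6

Answer: -6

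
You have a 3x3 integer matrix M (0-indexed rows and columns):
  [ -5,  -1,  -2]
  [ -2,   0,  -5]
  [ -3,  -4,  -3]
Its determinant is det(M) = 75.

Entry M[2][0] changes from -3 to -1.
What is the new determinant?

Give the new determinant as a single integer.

det is linear in row 2: changing M[2][0] by delta changes det by delta * cofactor(2,0).
Cofactor C_20 = (-1)^(2+0) * minor(2,0) = 5
Entry delta = -1 - -3 = 2
Det delta = 2 * 5 = 10
New det = 75 + 10 = 85

Answer: 85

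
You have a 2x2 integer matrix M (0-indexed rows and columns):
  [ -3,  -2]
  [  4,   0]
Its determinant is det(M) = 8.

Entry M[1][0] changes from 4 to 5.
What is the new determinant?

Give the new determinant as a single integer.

det is linear in row 1: changing M[1][0] by delta changes det by delta * cofactor(1,0).
Cofactor C_10 = (-1)^(1+0) * minor(1,0) = 2
Entry delta = 5 - 4 = 1
Det delta = 1 * 2 = 2
New det = 8 + 2 = 10

Answer: 10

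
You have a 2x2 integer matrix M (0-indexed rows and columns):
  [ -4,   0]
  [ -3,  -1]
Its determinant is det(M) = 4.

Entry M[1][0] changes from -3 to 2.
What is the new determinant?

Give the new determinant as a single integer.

Answer: 4

Derivation:
det is linear in row 1: changing M[1][0] by delta changes det by delta * cofactor(1,0).
Cofactor C_10 = (-1)^(1+0) * minor(1,0) = 0
Entry delta = 2 - -3 = 5
Det delta = 5 * 0 = 0
New det = 4 + 0 = 4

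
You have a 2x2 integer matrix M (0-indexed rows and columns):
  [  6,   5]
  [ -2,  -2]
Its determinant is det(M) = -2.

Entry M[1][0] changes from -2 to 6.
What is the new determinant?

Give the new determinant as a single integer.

det is linear in row 1: changing M[1][0] by delta changes det by delta * cofactor(1,0).
Cofactor C_10 = (-1)^(1+0) * minor(1,0) = -5
Entry delta = 6 - -2 = 8
Det delta = 8 * -5 = -40
New det = -2 + -40 = -42

Answer: -42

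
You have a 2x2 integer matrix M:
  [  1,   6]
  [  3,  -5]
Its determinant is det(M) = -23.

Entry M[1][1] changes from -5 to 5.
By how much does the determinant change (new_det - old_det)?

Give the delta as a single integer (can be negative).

Answer: 10

Derivation:
Cofactor C_11 = 1
Entry delta = 5 - -5 = 10
Det delta = entry_delta * cofactor = 10 * 1 = 10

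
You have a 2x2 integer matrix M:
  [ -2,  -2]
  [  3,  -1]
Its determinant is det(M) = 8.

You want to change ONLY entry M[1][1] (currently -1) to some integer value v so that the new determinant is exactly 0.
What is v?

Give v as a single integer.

det is linear in entry M[1][1]: det = old_det + (v - -1) * C_11
Cofactor C_11 = -2
Want det = 0: 8 + (v - -1) * -2 = 0
  (v - -1) = -8 / -2 = 4
  v = -1 + (4) = 3

Answer: 3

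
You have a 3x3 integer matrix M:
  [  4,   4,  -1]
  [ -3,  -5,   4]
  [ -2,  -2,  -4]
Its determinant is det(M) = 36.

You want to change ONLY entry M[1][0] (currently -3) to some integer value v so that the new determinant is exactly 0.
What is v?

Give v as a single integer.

det is linear in entry M[1][0]: det = old_det + (v - -3) * C_10
Cofactor C_10 = 18
Want det = 0: 36 + (v - -3) * 18 = 0
  (v - -3) = -36 / 18 = -2
  v = -3 + (-2) = -5

Answer: -5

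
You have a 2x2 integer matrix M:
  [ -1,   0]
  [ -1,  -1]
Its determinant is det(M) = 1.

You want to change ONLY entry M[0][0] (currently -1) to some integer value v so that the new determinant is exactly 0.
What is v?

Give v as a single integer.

det is linear in entry M[0][0]: det = old_det + (v - -1) * C_00
Cofactor C_00 = -1
Want det = 0: 1 + (v - -1) * -1 = 0
  (v - -1) = -1 / -1 = 1
  v = -1 + (1) = 0

Answer: 0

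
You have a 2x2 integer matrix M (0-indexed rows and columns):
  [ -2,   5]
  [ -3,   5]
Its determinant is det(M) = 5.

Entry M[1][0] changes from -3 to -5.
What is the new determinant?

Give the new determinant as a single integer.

Answer: 15

Derivation:
det is linear in row 1: changing M[1][0] by delta changes det by delta * cofactor(1,0).
Cofactor C_10 = (-1)^(1+0) * minor(1,0) = -5
Entry delta = -5 - -3 = -2
Det delta = -2 * -5 = 10
New det = 5 + 10 = 15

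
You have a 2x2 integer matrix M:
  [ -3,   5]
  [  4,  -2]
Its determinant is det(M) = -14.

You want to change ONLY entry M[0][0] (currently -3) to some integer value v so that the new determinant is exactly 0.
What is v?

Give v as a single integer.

Answer: -10

Derivation:
det is linear in entry M[0][0]: det = old_det + (v - -3) * C_00
Cofactor C_00 = -2
Want det = 0: -14 + (v - -3) * -2 = 0
  (v - -3) = 14 / -2 = -7
  v = -3 + (-7) = -10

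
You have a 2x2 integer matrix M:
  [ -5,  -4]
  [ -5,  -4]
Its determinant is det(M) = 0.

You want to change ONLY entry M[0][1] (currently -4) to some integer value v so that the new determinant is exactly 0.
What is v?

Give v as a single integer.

Answer: -4

Derivation:
det is linear in entry M[0][1]: det = old_det + (v - -4) * C_01
Cofactor C_01 = 5
Want det = 0: 0 + (v - -4) * 5 = 0
  (v - -4) = 0 / 5 = 0
  v = -4 + (0) = -4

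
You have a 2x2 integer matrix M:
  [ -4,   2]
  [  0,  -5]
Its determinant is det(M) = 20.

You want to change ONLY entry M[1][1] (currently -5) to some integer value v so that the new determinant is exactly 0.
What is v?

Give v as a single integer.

det is linear in entry M[1][1]: det = old_det + (v - -5) * C_11
Cofactor C_11 = -4
Want det = 0: 20 + (v - -5) * -4 = 0
  (v - -5) = -20 / -4 = 5
  v = -5 + (5) = 0

Answer: 0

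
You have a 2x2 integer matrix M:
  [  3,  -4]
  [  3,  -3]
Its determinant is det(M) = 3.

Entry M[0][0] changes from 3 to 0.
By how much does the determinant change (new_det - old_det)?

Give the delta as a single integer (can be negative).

Answer: 9

Derivation:
Cofactor C_00 = -3
Entry delta = 0 - 3 = -3
Det delta = entry_delta * cofactor = -3 * -3 = 9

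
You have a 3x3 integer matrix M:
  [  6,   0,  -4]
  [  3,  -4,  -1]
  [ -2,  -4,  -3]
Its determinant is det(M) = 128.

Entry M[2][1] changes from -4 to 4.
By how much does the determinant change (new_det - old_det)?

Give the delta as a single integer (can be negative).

Answer: -48

Derivation:
Cofactor C_21 = -6
Entry delta = 4 - -4 = 8
Det delta = entry_delta * cofactor = 8 * -6 = -48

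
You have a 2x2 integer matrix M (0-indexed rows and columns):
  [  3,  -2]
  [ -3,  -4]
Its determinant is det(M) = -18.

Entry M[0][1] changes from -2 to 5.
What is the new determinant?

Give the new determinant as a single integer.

Answer: 3

Derivation:
det is linear in row 0: changing M[0][1] by delta changes det by delta * cofactor(0,1).
Cofactor C_01 = (-1)^(0+1) * minor(0,1) = 3
Entry delta = 5 - -2 = 7
Det delta = 7 * 3 = 21
New det = -18 + 21 = 3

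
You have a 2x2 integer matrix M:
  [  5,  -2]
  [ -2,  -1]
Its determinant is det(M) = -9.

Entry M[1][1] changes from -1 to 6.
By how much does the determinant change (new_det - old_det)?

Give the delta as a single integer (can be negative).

Answer: 35

Derivation:
Cofactor C_11 = 5
Entry delta = 6 - -1 = 7
Det delta = entry_delta * cofactor = 7 * 5 = 35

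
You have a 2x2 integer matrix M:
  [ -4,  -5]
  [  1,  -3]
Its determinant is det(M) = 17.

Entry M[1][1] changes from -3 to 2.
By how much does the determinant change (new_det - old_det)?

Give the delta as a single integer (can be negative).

Cofactor C_11 = -4
Entry delta = 2 - -3 = 5
Det delta = entry_delta * cofactor = 5 * -4 = -20

Answer: -20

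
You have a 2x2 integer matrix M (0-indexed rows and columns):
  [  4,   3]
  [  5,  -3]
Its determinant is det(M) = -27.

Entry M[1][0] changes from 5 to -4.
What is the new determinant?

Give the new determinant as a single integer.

Answer: 0

Derivation:
det is linear in row 1: changing M[1][0] by delta changes det by delta * cofactor(1,0).
Cofactor C_10 = (-1)^(1+0) * minor(1,0) = -3
Entry delta = -4 - 5 = -9
Det delta = -9 * -3 = 27
New det = -27 + 27 = 0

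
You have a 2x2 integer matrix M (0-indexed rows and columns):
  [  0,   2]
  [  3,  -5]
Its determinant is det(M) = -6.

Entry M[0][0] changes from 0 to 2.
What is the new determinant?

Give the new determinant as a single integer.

Answer: -16

Derivation:
det is linear in row 0: changing M[0][0] by delta changes det by delta * cofactor(0,0).
Cofactor C_00 = (-1)^(0+0) * minor(0,0) = -5
Entry delta = 2 - 0 = 2
Det delta = 2 * -5 = -10
New det = -6 + -10 = -16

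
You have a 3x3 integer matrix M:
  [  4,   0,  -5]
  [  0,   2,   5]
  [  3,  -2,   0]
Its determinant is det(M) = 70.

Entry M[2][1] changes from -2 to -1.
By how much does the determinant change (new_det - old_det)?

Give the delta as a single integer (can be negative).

Answer: -20

Derivation:
Cofactor C_21 = -20
Entry delta = -1 - -2 = 1
Det delta = entry_delta * cofactor = 1 * -20 = -20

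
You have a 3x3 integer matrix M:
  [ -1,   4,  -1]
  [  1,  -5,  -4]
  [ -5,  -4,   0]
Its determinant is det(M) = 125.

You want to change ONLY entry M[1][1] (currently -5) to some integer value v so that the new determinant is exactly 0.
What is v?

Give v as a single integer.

det is linear in entry M[1][1]: det = old_det + (v - -5) * C_11
Cofactor C_11 = -5
Want det = 0: 125 + (v - -5) * -5 = 0
  (v - -5) = -125 / -5 = 25
  v = -5 + (25) = 20

Answer: 20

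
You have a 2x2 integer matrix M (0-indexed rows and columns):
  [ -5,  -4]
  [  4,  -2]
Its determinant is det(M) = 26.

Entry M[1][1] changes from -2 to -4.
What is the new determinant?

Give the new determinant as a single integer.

det is linear in row 1: changing M[1][1] by delta changes det by delta * cofactor(1,1).
Cofactor C_11 = (-1)^(1+1) * minor(1,1) = -5
Entry delta = -4 - -2 = -2
Det delta = -2 * -5 = 10
New det = 26 + 10 = 36

Answer: 36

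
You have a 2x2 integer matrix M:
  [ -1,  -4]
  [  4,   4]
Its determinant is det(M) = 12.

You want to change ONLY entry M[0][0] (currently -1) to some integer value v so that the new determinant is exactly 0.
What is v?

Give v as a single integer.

det is linear in entry M[0][0]: det = old_det + (v - -1) * C_00
Cofactor C_00 = 4
Want det = 0: 12 + (v - -1) * 4 = 0
  (v - -1) = -12 / 4 = -3
  v = -1 + (-3) = -4

Answer: -4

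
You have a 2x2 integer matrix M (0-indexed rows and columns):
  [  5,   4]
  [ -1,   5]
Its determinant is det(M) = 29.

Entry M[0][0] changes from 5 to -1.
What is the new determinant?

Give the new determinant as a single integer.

det is linear in row 0: changing M[0][0] by delta changes det by delta * cofactor(0,0).
Cofactor C_00 = (-1)^(0+0) * minor(0,0) = 5
Entry delta = -1 - 5 = -6
Det delta = -6 * 5 = -30
New det = 29 + -30 = -1

Answer: -1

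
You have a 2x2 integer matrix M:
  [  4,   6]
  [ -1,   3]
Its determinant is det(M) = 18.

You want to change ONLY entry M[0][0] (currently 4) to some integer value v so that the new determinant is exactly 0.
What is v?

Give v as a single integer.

det is linear in entry M[0][0]: det = old_det + (v - 4) * C_00
Cofactor C_00 = 3
Want det = 0: 18 + (v - 4) * 3 = 0
  (v - 4) = -18 / 3 = -6
  v = 4 + (-6) = -2

Answer: -2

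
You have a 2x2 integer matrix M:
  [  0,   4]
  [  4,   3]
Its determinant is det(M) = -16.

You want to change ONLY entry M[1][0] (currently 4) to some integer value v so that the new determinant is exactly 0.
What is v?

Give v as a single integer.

Answer: 0

Derivation:
det is linear in entry M[1][0]: det = old_det + (v - 4) * C_10
Cofactor C_10 = -4
Want det = 0: -16 + (v - 4) * -4 = 0
  (v - 4) = 16 / -4 = -4
  v = 4 + (-4) = 0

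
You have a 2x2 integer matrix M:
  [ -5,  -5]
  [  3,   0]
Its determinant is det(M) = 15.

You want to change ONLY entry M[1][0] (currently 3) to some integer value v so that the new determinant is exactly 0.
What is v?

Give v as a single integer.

Answer: 0

Derivation:
det is linear in entry M[1][0]: det = old_det + (v - 3) * C_10
Cofactor C_10 = 5
Want det = 0: 15 + (v - 3) * 5 = 0
  (v - 3) = -15 / 5 = -3
  v = 3 + (-3) = 0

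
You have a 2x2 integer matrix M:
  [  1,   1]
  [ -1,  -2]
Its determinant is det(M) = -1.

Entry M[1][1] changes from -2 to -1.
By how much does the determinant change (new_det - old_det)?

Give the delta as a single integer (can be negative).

Cofactor C_11 = 1
Entry delta = -1 - -2 = 1
Det delta = entry_delta * cofactor = 1 * 1 = 1

Answer: 1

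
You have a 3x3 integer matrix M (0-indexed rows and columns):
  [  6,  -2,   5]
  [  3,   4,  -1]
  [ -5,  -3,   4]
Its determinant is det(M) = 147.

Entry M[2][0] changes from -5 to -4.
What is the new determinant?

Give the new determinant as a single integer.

Answer: 129

Derivation:
det is linear in row 2: changing M[2][0] by delta changes det by delta * cofactor(2,0).
Cofactor C_20 = (-1)^(2+0) * minor(2,0) = -18
Entry delta = -4 - -5 = 1
Det delta = 1 * -18 = -18
New det = 147 + -18 = 129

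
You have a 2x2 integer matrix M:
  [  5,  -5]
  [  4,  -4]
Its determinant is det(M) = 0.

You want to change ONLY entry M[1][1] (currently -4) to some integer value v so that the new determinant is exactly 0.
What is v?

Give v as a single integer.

Answer: -4

Derivation:
det is linear in entry M[1][1]: det = old_det + (v - -4) * C_11
Cofactor C_11 = 5
Want det = 0: 0 + (v - -4) * 5 = 0
  (v - -4) = 0 / 5 = 0
  v = -4 + (0) = -4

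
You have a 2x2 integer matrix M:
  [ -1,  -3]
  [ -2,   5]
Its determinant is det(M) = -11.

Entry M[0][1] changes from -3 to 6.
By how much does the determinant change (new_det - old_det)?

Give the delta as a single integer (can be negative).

Cofactor C_01 = 2
Entry delta = 6 - -3 = 9
Det delta = entry_delta * cofactor = 9 * 2 = 18

Answer: 18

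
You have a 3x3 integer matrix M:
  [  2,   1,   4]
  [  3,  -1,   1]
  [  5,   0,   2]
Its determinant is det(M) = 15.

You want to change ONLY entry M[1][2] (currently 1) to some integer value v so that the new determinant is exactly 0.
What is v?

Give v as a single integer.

Answer: -2

Derivation:
det is linear in entry M[1][2]: det = old_det + (v - 1) * C_12
Cofactor C_12 = 5
Want det = 0: 15 + (v - 1) * 5 = 0
  (v - 1) = -15 / 5 = -3
  v = 1 + (-3) = -2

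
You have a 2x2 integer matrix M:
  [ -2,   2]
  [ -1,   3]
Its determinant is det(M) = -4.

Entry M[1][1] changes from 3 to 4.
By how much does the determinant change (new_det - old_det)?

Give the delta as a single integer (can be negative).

Answer: -2

Derivation:
Cofactor C_11 = -2
Entry delta = 4 - 3 = 1
Det delta = entry_delta * cofactor = 1 * -2 = -2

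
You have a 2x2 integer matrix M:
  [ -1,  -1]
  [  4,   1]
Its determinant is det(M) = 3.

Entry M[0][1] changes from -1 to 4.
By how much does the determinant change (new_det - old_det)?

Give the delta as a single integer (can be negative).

Answer: -20

Derivation:
Cofactor C_01 = -4
Entry delta = 4 - -1 = 5
Det delta = entry_delta * cofactor = 5 * -4 = -20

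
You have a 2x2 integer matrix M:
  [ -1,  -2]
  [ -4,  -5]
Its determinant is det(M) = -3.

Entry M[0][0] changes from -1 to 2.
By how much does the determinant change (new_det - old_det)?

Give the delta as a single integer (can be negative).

Answer: -15

Derivation:
Cofactor C_00 = -5
Entry delta = 2 - -1 = 3
Det delta = entry_delta * cofactor = 3 * -5 = -15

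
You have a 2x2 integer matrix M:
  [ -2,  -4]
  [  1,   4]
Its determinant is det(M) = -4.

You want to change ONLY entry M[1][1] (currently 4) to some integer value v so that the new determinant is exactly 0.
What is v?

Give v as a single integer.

Answer: 2

Derivation:
det is linear in entry M[1][1]: det = old_det + (v - 4) * C_11
Cofactor C_11 = -2
Want det = 0: -4 + (v - 4) * -2 = 0
  (v - 4) = 4 / -2 = -2
  v = 4 + (-2) = 2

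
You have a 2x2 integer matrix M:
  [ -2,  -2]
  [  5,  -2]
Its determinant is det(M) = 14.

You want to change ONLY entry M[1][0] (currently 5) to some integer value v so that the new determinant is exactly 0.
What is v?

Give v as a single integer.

det is linear in entry M[1][0]: det = old_det + (v - 5) * C_10
Cofactor C_10 = 2
Want det = 0: 14 + (v - 5) * 2 = 0
  (v - 5) = -14 / 2 = -7
  v = 5 + (-7) = -2

Answer: -2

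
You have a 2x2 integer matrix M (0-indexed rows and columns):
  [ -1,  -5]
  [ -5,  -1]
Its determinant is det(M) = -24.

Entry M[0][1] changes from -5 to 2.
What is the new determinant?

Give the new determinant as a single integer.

det is linear in row 0: changing M[0][1] by delta changes det by delta * cofactor(0,1).
Cofactor C_01 = (-1)^(0+1) * minor(0,1) = 5
Entry delta = 2 - -5 = 7
Det delta = 7 * 5 = 35
New det = -24 + 35 = 11

Answer: 11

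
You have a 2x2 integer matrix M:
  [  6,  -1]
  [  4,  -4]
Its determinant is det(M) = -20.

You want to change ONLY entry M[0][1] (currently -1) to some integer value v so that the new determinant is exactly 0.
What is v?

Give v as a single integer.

det is linear in entry M[0][1]: det = old_det + (v - -1) * C_01
Cofactor C_01 = -4
Want det = 0: -20 + (v - -1) * -4 = 0
  (v - -1) = 20 / -4 = -5
  v = -1 + (-5) = -6

Answer: -6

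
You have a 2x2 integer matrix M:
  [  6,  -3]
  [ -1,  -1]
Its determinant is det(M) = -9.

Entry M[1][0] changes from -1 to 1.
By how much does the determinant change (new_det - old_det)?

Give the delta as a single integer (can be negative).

Cofactor C_10 = 3
Entry delta = 1 - -1 = 2
Det delta = entry_delta * cofactor = 2 * 3 = 6

Answer: 6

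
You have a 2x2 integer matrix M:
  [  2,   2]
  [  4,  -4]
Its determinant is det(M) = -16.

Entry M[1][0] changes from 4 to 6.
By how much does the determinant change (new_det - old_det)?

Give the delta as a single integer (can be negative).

Cofactor C_10 = -2
Entry delta = 6 - 4 = 2
Det delta = entry_delta * cofactor = 2 * -2 = -4

Answer: -4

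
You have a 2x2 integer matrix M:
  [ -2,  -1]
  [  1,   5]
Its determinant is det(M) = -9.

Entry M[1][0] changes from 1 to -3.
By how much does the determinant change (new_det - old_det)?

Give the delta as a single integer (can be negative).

Cofactor C_10 = 1
Entry delta = -3 - 1 = -4
Det delta = entry_delta * cofactor = -4 * 1 = -4

Answer: -4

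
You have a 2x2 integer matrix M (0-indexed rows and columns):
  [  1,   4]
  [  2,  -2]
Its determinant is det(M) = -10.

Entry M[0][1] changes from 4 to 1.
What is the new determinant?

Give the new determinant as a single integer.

Answer: -4

Derivation:
det is linear in row 0: changing M[0][1] by delta changes det by delta * cofactor(0,1).
Cofactor C_01 = (-1)^(0+1) * minor(0,1) = -2
Entry delta = 1 - 4 = -3
Det delta = -3 * -2 = 6
New det = -10 + 6 = -4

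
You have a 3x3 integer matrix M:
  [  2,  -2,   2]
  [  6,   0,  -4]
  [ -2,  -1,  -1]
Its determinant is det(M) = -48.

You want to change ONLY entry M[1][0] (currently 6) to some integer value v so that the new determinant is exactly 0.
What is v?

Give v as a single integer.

Answer: -6

Derivation:
det is linear in entry M[1][0]: det = old_det + (v - 6) * C_10
Cofactor C_10 = -4
Want det = 0: -48 + (v - 6) * -4 = 0
  (v - 6) = 48 / -4 = -12
  v = 6 + (-12) = -6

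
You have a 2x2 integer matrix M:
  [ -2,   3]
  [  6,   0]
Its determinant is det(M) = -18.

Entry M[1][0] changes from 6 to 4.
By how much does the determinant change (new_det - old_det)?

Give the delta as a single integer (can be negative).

Cofactor C_10 = -3
Entry delta = 4 - 6 = -2
Det delta = entry_delta * cofactor = -2 * -3 = 6

Answer: 6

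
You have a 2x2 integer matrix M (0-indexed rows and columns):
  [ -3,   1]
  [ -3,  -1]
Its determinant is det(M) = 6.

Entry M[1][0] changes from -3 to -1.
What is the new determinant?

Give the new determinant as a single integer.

Answer: 4

Derivation:
det is linear in row 1: changing M[1][0] by delta changes det by delta * cofactor(1,0).
Cofactor C_10 = (-1)^(1+0) * minor(1,0) = -1
Entry delta = -1 - -3 = 2
Det delta = 2 * -1 = -2
New det = 6 + -2 = 4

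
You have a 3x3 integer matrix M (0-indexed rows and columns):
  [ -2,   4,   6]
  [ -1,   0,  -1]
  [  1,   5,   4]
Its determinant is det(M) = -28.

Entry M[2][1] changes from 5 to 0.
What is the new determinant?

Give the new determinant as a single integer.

Answer: 12

Derivation:
det is linear in row 2: changing M[2][1] by delta changes det by delta * cofactor(2,1).
Cofactor C_21 = (-1)^(2+1) * minor(2,1) = -8
Entry delta = 0 - 5 = -5
Det delta = -5 * -8 = 40
New det = -28 + 40 = 12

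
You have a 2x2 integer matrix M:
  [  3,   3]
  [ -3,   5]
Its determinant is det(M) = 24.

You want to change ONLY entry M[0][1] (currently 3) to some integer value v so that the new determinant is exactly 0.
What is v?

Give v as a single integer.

Answer: -5

Derivation:
det is linear in entry M[0][1]: det = old_det + (v - 3) * C_01
Cofactor C_01 = 3
Want det = 0: 24 + (v - 3) * 3 = 0
  (v - 3) = -24 / 3 = -8
  v = 3 + (-8) = -5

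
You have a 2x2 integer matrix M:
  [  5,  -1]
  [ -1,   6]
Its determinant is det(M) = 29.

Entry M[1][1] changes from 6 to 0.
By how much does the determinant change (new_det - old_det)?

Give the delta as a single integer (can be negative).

Cofactor C_11 = 5
Entry delta = 0 - 6 = -6
Det delta = entry_delta * cofactor = -6 * 5 = -30

Answer: -30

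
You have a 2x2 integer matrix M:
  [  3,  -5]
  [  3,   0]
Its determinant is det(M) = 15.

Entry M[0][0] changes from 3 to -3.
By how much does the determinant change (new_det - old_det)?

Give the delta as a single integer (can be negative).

Cofactor C_00 = 0
Entry delta = -3 - 3 = -6
Det delta = entry_delta * cofactor = -6 * 0 = 0

Answer: 0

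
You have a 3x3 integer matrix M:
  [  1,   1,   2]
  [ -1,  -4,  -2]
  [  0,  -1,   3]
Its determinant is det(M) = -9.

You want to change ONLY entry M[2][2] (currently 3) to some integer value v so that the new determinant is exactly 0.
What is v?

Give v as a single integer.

Answer: 0

Derivation:
det is linear in entry M[2][2]: det = old_det + (v - 3) * C_22
Cofactor C_22 = -3
Want det = 0: -9 + (v - 3) * -3 = 0
  (v - 3) = 9 / -3 = -3
  v = 3 + (-3) = 0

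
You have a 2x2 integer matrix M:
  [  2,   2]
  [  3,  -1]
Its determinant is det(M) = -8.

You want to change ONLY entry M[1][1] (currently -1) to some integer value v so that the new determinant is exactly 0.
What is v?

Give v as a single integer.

Answer: 3

Derivation:
det is linear in entry M[1][1]: det = old_det + (v - -1) * C_11
Cofactor C_11 = 2
Want det = 0: -8 + (v - -1) * 2 = 0
  (v - -1) = 8 / 2 = 4
  v = -1 + (4) = 3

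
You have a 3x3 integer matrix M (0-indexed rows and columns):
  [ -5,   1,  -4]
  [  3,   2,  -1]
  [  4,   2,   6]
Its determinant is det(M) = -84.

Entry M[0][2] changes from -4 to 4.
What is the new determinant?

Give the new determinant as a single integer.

det is linear in row 0: changing M[0][2] by delta changes det by delta * cofactor(0,2).
Cofactor C_02 = (-1)^(0+2) * minor(0,2) = -2
Entry delta = 4 - -4 = 8
Det delta = 8 * -2 = -16
New det = -84 + -16 = -100

Answer: -100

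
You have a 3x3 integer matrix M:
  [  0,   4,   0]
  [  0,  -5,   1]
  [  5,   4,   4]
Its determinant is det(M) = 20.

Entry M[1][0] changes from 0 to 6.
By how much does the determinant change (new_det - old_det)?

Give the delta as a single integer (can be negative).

Answer: -96

Derivation:
Cofactor C_10 = -16
Entry delta = 6 - 0 = 6
Det delta = entry_delta * cofactor = 6 * -16 = -96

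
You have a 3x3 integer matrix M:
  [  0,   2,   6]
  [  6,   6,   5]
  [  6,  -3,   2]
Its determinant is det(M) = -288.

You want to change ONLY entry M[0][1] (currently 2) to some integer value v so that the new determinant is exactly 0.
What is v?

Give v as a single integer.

det is linear in entry M[0][1]: det = old_det + (v - 2) * C_01
Cofactor C_01 = 18
Want det = 0: -288 + (v - 2) * 18 = 0
  (v - 2) = 288 / 18 = 16
  v = 2 + (16) = 18

Answer: 18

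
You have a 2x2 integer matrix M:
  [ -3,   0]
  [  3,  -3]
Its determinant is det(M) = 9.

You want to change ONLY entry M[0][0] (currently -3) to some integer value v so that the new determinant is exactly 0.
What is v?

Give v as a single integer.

det is linear in entry M[0][0]: det = old_det + (v - -3) * C_00
Cofactor C_00 = -3
Want det = 0: 9 + (v - -3) * -3 = 0
  (v - -3) = -9 / -3 = 3
  v = -3 + (3) = 0

Answer: 0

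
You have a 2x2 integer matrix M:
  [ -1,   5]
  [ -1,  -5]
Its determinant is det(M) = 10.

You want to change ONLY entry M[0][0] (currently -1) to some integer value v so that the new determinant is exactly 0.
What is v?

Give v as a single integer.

det is linear in entry M[0][0]: det = old_det + (v - -1) * C_00
Cofactor C_00 = -5
Want det = 0: 10 + (v - -1) * -5 = 0
  (v - -1) = -10 / -5 = 2
  v = -1 + (2) = 1

Answer: 1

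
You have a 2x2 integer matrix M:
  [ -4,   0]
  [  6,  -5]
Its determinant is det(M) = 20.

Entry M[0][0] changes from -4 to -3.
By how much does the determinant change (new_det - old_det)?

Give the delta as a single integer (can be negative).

Answer: -5

Derivation:
Cofactor C_00 = -5
Entry delta = -3 - -4 = 1
Det delta = entry_delta * cofactor = 1 * -5 = -5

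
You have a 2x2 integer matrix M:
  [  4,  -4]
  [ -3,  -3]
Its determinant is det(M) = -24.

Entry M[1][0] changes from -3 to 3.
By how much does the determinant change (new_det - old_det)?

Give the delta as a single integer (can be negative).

Cofactor C_10 = 4
Entry delta = 3 - -3 = 6
Det delta = entry_delta * cofactor = 6 * 4 = 24

Answer: 24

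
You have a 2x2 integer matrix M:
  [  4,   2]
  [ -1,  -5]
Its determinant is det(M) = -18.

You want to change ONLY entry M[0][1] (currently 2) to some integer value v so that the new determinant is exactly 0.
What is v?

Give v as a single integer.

Answer: 20

Derivation:
det is linear in entry M[0][1]: det = old_det + (v - 2) * C_01
Cofactor C_01 = 1
Want det = 0: -18 + (v - 2) * 1 = 0
  (v - 2) = 18 / 1 = 18
  v = 2 + (18) = 20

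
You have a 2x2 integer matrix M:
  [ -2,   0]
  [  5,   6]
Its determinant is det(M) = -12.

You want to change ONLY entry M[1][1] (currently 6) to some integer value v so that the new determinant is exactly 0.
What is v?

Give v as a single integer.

det is linear in entry M[1][1]: det = old_det + (v - 6) * C_11
Cofactor C_11 = -2
Want det = 0: -12 + (v - 6) * -2 = 0
  (v - 6) = 12 / -2 = -6
  v = 6 + (-6) = 0

Answer: 0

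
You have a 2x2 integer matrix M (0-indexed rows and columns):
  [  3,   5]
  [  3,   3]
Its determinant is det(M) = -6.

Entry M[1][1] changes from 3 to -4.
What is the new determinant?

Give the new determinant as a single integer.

Answer: -27

Derivation:
det is linear in row 1: changing M[1][1] by delta changes det by delta * cofactor(1,1).
Cofactor C_11 = (-1)^(1+1) * minor(1,1) = 3
Entry delta = -4 - 3 = -7
Det delta = -7 * 3 = -21
New det = -6 + -21 = -27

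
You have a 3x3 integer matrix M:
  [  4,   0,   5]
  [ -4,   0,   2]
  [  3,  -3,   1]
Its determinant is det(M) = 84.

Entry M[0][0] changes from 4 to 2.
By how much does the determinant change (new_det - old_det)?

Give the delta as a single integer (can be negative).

Cofactor C_00 = 6
Entry delta = 2 - 4 = -2
Det delta = entry_delta * cofactor = -2 * 6 = -12

Answer: -12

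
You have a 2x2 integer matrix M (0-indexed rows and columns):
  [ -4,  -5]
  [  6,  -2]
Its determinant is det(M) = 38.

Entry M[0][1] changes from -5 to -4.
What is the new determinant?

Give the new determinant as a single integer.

Answer: 32

Derivation:
det is linear in row 0: changing M[0][1] by delta changes det by delta * cofactor(0,1).
Cofactor C_01 = (-1)^(0+1) * minor(0,1) = -6
Entry delta = -4 - -5 = 1
Det delta = 1 * -6 = -6
New det = 38 + -6 = 32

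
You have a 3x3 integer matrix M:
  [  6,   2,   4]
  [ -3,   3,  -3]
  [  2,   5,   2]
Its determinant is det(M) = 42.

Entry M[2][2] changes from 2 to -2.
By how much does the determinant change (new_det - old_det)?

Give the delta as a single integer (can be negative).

Answer: -96

Derivation:
Cofactor C_22 = 24
Entry delta = -2 - 2 = -4
Det delta = entry_delta * cofactor = -4 * 24 = -96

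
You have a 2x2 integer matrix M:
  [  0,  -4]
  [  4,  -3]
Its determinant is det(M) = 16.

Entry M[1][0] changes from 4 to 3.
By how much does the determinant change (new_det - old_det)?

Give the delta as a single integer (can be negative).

Answer: -4

Derivation:
Cofactor C_10 = 4
Entry delta = 3 - 4 = -1
Det delta = entry_delta * cofactor = -1 * 4 = -4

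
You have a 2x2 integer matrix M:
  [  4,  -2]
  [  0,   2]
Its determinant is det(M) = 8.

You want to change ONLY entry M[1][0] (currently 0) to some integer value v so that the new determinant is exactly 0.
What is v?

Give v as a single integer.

Answer: -4

Derivation:
det is linear in entry M[1][0]: det = old_det + (v - 0) * C_10
Cofactor C_10 = 2
Want det = 0: 8 + (v - 0) * 2 = 0
  (v - 0) = -8 / 2 = -4
  v = 0 + (-4) = -4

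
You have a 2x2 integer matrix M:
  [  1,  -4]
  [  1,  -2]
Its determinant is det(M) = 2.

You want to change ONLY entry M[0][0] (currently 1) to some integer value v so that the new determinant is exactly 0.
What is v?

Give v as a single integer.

Answer: 2

Derivation:
det is linear in entry M[0][0]: det = old_det + (v - 1) * C_00
Cofactor C_00 = -2
Want det = 0: 2 + (v - 1) * -2 = 0
  (v - 1) = -2 / -2 = 1
  v = 1 + (1) = 2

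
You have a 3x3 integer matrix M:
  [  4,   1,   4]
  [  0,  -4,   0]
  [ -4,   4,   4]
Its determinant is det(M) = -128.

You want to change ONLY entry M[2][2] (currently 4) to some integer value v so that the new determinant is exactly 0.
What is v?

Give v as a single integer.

Answer: -4

Derivation:
det is linear in entry M[2][2]: det = old_det + (v - 4) * C_22
Cofactor C_22 = -16
Want det = 0: -128 + (v - 4) * -16 = 0
  (v - 4) = 128 / -16 = -8
  v = 4 + (-8) = -4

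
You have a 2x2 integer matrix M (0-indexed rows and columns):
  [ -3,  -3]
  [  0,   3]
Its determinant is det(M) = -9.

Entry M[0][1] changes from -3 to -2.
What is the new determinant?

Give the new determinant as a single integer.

Answer: -9

Derivation:
det is linear in row 0: changing M[0][1] by delta changes det by delta * cofactor(0,1).
Cofactor C_01 = (-1)^(0+1) * minor(0,1) = 0
Entry delta = -2 - -3 = 1
Det delta = 1 * 0 = 0
New det = -9 + 0 = -9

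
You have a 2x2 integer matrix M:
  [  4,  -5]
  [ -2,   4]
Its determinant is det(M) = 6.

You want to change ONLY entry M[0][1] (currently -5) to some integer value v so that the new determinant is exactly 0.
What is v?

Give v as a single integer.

det is linear in entry M[0][1]: det = old_det + (v - -5) * C_01
Cofactor C_01 = 2
Want det = 0: 6 + (v - -5) * 2 = 0
  (v - -5) = -6 / 2 = -3
  v = -5 + (-3) = -8

Answer: -8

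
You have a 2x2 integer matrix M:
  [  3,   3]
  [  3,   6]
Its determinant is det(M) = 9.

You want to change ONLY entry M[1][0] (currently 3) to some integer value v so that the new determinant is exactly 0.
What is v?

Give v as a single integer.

det is linear in entry M[1][0]: det = old_det + (v - 3) * C_10
Cofactor C_10 = -3
Want det = 0: 9 + (v - 3) * -3 = 0
  (v - 3) = -9 / -3 = 3
  v = 3 + (3) = 6

Answer: 6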